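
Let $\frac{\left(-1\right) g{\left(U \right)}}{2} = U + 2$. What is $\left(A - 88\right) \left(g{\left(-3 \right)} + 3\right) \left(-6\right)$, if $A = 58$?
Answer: $900$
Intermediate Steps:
$g{\left(U \right)} = -4 - 2 U$ ($g{\left(U \right)} = - 2 \left(U + 2\right) = - 2 \left(2 + U\right) = -4 - 2 U$)
$\left(A - 88\right) \left(g{\left(-3 \right)} + 3\right) \left(-6\right) = \left(58 - 88\right) \left(\left(-4 - -6\right) + 3\right) \left(-6\right) = - 30 \left(\left(-4 + 6\right) + 3\right) \left(-6\right) = - 30 \left(2 + 3\right) \left(-6\right) = - 30 \cdot 5 \left(-6\right) = \left(-30\right) \left(-30\right) = 900$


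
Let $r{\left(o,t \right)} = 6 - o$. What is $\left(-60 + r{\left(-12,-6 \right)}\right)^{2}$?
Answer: $1764$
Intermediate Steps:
$\left(-60 + r{\left(-12,-6 \right)}\right)^{2} = \left(-60 + \left(6 - -12\right)\right)^{2} = \left(-60 + \left(6 + 12\right)\right)^{2} = \left(-60 + 18\right)^{2} = \left(-42\right)^{2} = 1764$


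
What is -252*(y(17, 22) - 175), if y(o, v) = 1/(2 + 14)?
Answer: 176337/4 ≈ 44084.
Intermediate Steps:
y(o, v) = 1/16
-252*(y(17, 22) - 175) = -252*(1/16 - 175) = -252*(-2799/16) = 176337/4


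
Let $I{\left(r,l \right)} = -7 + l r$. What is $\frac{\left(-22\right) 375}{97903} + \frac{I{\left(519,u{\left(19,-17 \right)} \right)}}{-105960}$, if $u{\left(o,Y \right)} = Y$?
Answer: $- \frac{1097}{1174836} \approx -0.00093375$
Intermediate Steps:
$\frac{\left(-22\right) 375}{97903} + \frac{I{\left(519,u{\left(19,-17 \right)} \right)}}{-105960} = \frac{\left(-22\right) 375}{97903} + \frac{-7 - 8823}{-105960} = \left(-8250\right) \frac{1}{97903} + \left(-7 - 8823\right) \left(- \frac{1}{105960}\right) = - \frac{8250}{97903} - - \frac{1}{12} = - \frac{8250}{97903} + \frac{1}{12} = - \frac{1097}{1174836}$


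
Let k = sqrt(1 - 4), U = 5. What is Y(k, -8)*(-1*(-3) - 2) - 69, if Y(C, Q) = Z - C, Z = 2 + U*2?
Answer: -57 - I*sqrt(3) ≈ -57.0 - 1.732*I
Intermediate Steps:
k = I*sqrt(3) (k = sqrt(-3) = I*sqrt(3) ≈ 1.732*I)
Z = 12 (Z = 2 + 5*2 = 2 + 10 = 12)
Y(C, Q) = 12 - C
Y(k, -8)*(-1*(-3) - 2) - 69 = (12 - I*sqrt(3))*(-1*(-3) - 2) - 69 = (12 - I*sqrt(3))*(3 - 2) - 69 = (12 - I*sqrt(3))*1 - 69 = (12 - I*sqrt(3)) - 69 = -57 - I*sqrt(3)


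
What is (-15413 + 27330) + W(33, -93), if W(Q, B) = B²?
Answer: 20566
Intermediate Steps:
(-15413 + 27330) + W(33, -93) = (-15413 + 27330) + (-93)² = 11917 + 8649 = 20566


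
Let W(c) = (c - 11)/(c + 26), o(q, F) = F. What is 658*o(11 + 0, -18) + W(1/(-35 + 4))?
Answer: -9534762/805 ≈ -11844.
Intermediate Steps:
W(c) = (-11 + c)/(26 + c)
658*o(11 + 0, -18) + W(1/(-35 + 4)) = 658*(-18) + (-11 + 1/(-35 + 4))/(26 + 1/(-35 + 4)) = -11844 + (-11 + 1/(-31))/(26 + 1/(-31)) = -11844 + (-11 - 1/31)/(26 - 1/31) = -11844 - 342/31/(805/31) = -11844 + (31/805)*(-342/31) = -11844 - 342/805 = -9534762/805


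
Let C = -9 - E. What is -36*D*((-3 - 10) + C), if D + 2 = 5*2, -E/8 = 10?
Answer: -16704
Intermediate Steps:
E = -80 (E = -8*10 = -80)
C = 71 (C = -9 - 1*(-80) = -9 + 80 = 71)
D = 8 (D = -2 + 5*2 = -2 + 10 = 8)
-36*D*((-3 - 10) + C) = -288*((-3 - 10) + 71) = -288*(-13 + 71) = -288*58 = -36*464 = -16704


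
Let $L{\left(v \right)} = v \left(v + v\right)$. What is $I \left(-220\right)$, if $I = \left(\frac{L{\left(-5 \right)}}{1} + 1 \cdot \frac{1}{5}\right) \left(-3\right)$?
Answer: $33132$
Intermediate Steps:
$L{\left(v \right)} = 2 v^{2}$ ($L{\left(v \right)} = v 2 v = 2 v^{2}$)
$I = - \frac{753}{5}$ ($I = \left(\frac{2 \left(-5\right)^{2}}{1} + 1 \cdot \frac{1}{5}\right) \left(-3\right) = \left(2 \cdot 25 \cdot 1 + 1 \cdot \frac{1}{5}\right) \left(-3\right) = \left(50 \cdot 1 + \frac{1}{5}\right) \left(-3\right) = \left(50 + \frac{1}{5}\right) \left(-3\right) = \frac{251}{5} \left(-3\right) = - \frac{753}{5} \approx -150.6$)
$I \left(-220\right) = \left(- \frac{753}{5}\right) \left(-220\right) = 33132$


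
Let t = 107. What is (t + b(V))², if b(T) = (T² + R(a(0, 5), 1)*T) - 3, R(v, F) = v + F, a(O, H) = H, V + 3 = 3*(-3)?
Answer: 30976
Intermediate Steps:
V = -12 (V = -3 + 3*(-3) = -3 - 9 = -12)
R(v, F) = F + v
b(T) = -3 + T² + 6*T (b(T) = (T² + (1 + 5)*T) - 3 = (T² + 6*T) - 3 = -3 + T² + 6*T)
(t + b(V))² = (107 + (-3 + (-12)² + 6*(-12)))² = (107 + (-3 + 144 - 72))² = (107 + 69)² = 176² = 30976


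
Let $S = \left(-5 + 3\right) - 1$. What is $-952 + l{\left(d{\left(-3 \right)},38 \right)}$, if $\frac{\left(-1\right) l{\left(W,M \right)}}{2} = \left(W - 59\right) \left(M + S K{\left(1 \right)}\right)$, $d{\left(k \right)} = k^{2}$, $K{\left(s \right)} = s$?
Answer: $2548$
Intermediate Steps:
$S = -3$ ($S = -2 - 1 = -3$)
$l{\left(W,M \right)} = - 2 \left(-59 + W\right) \left(-3 + M\right)$ ($l{\left(W,M \right)} = - 2 \left(W - 59\right) \left(M - 3\right) = - 2 \left(-59 + W\right) \left(M - 3\right) = - 2 \left(-59 + W\right) \left(-3 + M\right)$)
$-952 + l{\left(d{\left(-3 \right)},38 \right)} = -952 + \left(-354 + 6 \left(-3\right)^{2} + 118 \cdot 38 - 76 \left(-3\right)^{2}\right) = -952 + \left(-354 + 6 \cdot 9 + 4484 - 76 \cdot 9\right) = -952 + \left(-354 + 54 + 4484 - 684\right) = -952 + 3500 = 2548$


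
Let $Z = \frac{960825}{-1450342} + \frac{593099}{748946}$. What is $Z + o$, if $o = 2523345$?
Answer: $\frac{685231932083555987}{271556959883} \approx 2.5233 \cdot 10^{6}$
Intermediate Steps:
$Z = \frac{35147587352}{271556959883}$ ($Z = 960825 \left(- \frac{1}{1450342}\right) + 593099 \cdot \frac{1}{748946} = - \frac{960825}{1450342} + \frac{593099}{748946} = \frac{35147587352}{271556959883} \approx 0.12943$)
$Z + o = \frac{35147587352}{271556959883} + 2523345 = \frac{685231932083555987}{271556959883}$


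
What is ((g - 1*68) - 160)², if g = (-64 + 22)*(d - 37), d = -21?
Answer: 4875264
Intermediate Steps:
g = 2436 (g = (-64 + 22)*(-21 - 37) = -42*(-58) = 2436)
((g - 1*68) - 160)² = ((2436 - 1*68) - 160)² = ((2436 - 68) - 160)² = (2368 - 160)² = 2208² = 4875264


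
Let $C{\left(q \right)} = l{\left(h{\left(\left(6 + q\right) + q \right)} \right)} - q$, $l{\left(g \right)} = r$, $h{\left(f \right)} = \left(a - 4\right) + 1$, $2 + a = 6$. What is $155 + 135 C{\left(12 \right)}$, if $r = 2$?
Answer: $-1195$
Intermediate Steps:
$a = 4$ ($a = -2 + 6 = 4$)
$h{\left(f \right)} = 1$ ($h{\left(f \right)} = \left(4 - 4\right) + 1 = 0 + 1 = 1$)
$l{\left(g \right)} = 2$
$C{\left(q \right)} = 2 - q$
$155 + 135 C{\left(12 \right)} = 155 + 135 \left(2 - 12\right) = 155 + 135 \left(-10\right) = 155 - 1350 = -1195$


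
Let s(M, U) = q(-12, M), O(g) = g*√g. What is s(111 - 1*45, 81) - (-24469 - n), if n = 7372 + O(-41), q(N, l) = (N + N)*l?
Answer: 30257 - 41*I*√41 ≈ 30257.0 - 262.53*I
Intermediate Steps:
O(g) = g^(3/2)
q(N, l) = 2*N*l (q(N, l) = (2*N)*l = 2*N*l)
n = 7372 - 41*I*√41 (n = 7372 + (-41)^(3/2) = 7372 - 41*I*√41 ≈ 7372.0 - 262.53*I)
s(M, U) = -24*M (s(M, U) = 2*(-12)*M = -24*M)
s(111 - 1*45, 81) - (-24469 - n) = -24*(111 - 1*45) - (-24469 - (7372 - 41*I*√41)) = -24*(111 - 45) - (-24469 + (-7372 + 41*I*√41)) = -24*66 - (-31841 + 41*I*√41) = -1584 + (31841 - 41*I*√41) = 30257 - 41*I*√41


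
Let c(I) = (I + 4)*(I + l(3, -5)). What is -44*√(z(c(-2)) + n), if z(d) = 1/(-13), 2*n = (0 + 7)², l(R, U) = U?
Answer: -22*√16510/13 ≈ -217.45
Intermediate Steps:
c(I) = (-5 + I)*(4 + I) (c(I) = (I + 4)*(I - 5) = (4 + I)*(-5 + I) = (-5 + I)*(4 + I))
n = 49/2 (n = (0 + 7)²/2 = (½)*7² = (½)*49 = 49/2 ≈ 24.500)
z(d) = -1/13
-44*√(z(c(-2)) + n) = -44*√(-1/13 + 49/2) = -22*√16510/13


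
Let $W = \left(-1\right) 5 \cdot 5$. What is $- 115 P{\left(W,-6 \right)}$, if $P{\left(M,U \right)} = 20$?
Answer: $-2300$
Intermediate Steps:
$W = -25$ ($W = \left(-5\right) 5 = -25$)
$- 115 P{\left(W,-6 \right)} = \left(-115\right) 20 = -2300$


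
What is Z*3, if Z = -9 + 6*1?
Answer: -9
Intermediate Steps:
Z = -3 (Z = -9 + 6 = -3)
Z*3 = -3*3 = -9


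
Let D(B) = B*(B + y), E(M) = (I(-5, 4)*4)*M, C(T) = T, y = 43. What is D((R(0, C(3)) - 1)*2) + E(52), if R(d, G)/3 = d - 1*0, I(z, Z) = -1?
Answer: -290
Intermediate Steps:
R(d, G) = 3*d (R(d, G) = 3*(d - 1*0) = 3*(d + 0) = 3*d)
E(M) = -4*M (E(M) = (-1*4)*M = -4*M)
D(B) = B*(43 + B) (D(B) = B*(B + 43) = B*(43 + B))
D((R(0, C(3)) - 1)*2) + E(52) = ((3*0 - 1)*2)*(43 + (3*0 - 1)*2) - 4*52 = ((0 - 1)*2)*(43 + (0 - 1)*2) - 208 = (-1*2)*(43 - 1*2) - 208 = -2*(43 - 2) - 208 = -2*41 - 208 = -82 - 208 = -290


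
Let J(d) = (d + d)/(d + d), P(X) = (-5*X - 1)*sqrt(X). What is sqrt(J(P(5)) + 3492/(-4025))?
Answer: sqrt(85813)/805 ≈ 0.36390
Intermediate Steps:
P(X) = sqrt(X)*(-1 - 5*X) (P(X) = (-1 - 5*X)*sqrt(X) = sqrt(X)*(-1 - 5*X))
J(d) = 1 (J(d) = (2*d)/((2*d)) = (2*d)*(1/(2*d)) = 1)
sqrt(J(P(5)) + 3492/(-4025)) = sqrt(1 + 3492/(-4025)) = sqrt(1 + 3492*(-1/4025)) = sqrt(1 - 3492/4025) = sqrt(533/4025) = sqrt(85813)/805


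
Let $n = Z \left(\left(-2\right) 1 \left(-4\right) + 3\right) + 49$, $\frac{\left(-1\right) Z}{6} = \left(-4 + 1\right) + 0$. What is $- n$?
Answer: $-247$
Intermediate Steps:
$Z = 18$ ($Z = - 6 \left(\left(-4 + 1\right) + 0\right) = - 6 \left(-3 + 0\right) = \left(-6\right) \left(-3\right) = 18$)
$n = 247$ ($n = 18 \left(\left(-2\right) 1 \left(-4\right) + 3\right) + 49 = 18 \left(\left(-2\right) \left(-4\right) + 3\right) + 49 = 18 \left(8 + 3\right) + 49 = 18 \cdot 11 + 49 = 198 + 49 = 247$)
$- n = \left(-1\right) 247 = -247$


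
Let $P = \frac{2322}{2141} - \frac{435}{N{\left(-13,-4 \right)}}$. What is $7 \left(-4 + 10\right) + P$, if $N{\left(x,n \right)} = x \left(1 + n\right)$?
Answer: $\frac{888727}{27833} \approx 31.931$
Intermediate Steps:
$P = - \frac{280259}{27833}$ ($P = \frac{2322}{2141} - \frac{435}{\left(-13\right) \left(1 - 4\right)} = 2322 \cdot \frac{1}{2141} - \frac{435}{\left(-13\right) \left(-3\right)} = \frac{2322}{2141} - \frac{435}{39} = \frac{2322}{2141} - \frac{145}{13} = - \frac{280259}{27833} \approx -10.069$)
$7 \left(-4 + 10\right) + P = 7 \left(-4 + 10\right) - \frac{280259}{27833} = 7 \cdot 6 - \frac{280259}{27833} = 42 - \frac{280259}{27833} = \frac{888727}{27833}$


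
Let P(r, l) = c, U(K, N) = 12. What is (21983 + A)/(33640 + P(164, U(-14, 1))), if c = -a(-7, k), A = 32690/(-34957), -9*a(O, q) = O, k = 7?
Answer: 6915843369/10583336621 ≈ 0.65347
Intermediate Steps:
a(O, q) = -O/9
A = -32690/34957 (A = 32690*(-1/34957) = -32690/34957 ≈ -0.93515)
c = -7/9 (c = -(-1)*(-7)/9 = -1*7/9 = -7/9 ≈ -0.77778)
P(r, l) = -7/9
(21983 + A)/(33640 + P(164, U(-14, 1))) = (21983 - 32690/34957)/(33640 - 7/9) = 768427041/(34957*(302753/9)) = (768427041/34957)*(9/302753) = 6915843369/10583336621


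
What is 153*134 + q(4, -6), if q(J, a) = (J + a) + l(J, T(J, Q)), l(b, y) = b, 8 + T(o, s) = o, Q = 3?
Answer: 20504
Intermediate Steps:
T(o, s) = -8 + o
q(J, a) = a + 2*J (q(J, a) = (J + a) + J = a + 2*J)
153*134 + q(4, -6) = 153*134 + (-6 + 2*4) = 20502 + (-6 + 8) = 20502 + 2 = 20504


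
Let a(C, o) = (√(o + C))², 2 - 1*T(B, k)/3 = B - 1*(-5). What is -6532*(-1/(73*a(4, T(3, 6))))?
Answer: -3266/511 ≈ -6.3914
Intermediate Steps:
T(B, k) = -9 - 3*B (T(B, k) = 6 - 3*(B - 1*(-5)) = 6 - 3*(B + 5) = 6 - 3*(5 + B) = 6 + (-15 - 3*B) = -9 - 3*B)
a(C, o) = C + o (a(C, o) = (√(C + o))² = C + o)
-6532*(-1/(73*a(4, T(3, 6)))) = -6532*(-1/(73*(4 + (-9 - 3*3)))) = -6532*(-1/(73*(4 + (-9 - 9)))) = -6532*(-1/(73*(4 - 18))) = -6532/((-14*(-73))) = -6532/1022 = -6532*1/1022 = -3266/511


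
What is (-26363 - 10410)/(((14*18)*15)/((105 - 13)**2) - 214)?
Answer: 77811668/451879 ≈ 172.20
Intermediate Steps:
(-26363 - 10410)/(((14*18)*15)/((105 - 13)**2) - 214) = -36773/((252*15)/(92**2) - 214) = -36773/(3780/8464 - 214) = -36773/(3780*(1/8464) - 214) = -36773/(945/2116 - 214) = -36773/(-451879/2116) = -36773*(-2116/451879) = 77811668/451879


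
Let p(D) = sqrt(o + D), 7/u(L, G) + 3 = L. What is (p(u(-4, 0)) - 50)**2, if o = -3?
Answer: 2496 - 200*I ≈ 2496.0 - 200.0*I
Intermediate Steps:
u(L, G) = 7/(-3 + L)
p(D) = sqrt(-3 + D)
(p(u(-4, 0)) - 50)**2 = (sqrt(-3 + 7/(-3 - 4)) - 50)**2 = (sqrt(-3 + 7/(-7)) - 50)**2 = (sqrt(-3 + 7*(-1/7)) - 50)**2 = (sqrt(-3 - 1) - 50)**2 = (sqrt(-4) - 50)**2 = (2*I - 50)**2 = (-50 + 2*I)**2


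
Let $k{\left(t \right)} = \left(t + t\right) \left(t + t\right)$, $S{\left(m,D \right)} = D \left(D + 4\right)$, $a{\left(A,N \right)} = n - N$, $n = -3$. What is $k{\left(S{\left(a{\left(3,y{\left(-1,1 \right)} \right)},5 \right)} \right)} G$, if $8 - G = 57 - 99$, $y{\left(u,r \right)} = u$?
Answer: $405000$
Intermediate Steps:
$a{\left(A,N \right)} = -3 - N$
$S{\left(m,D \right)} = D \left(4 + D\right)$
$k{\left(t \right)} = 4 t^{2}$ ($k{\left(t \right)} = 2 t 2 t = 4 t^{2}$)
$G = 50$ ($G = 8 - \left(57 - 99\right) = 8 - -42 = 8 + 42 = 50$)
$k{\left(S{\left(a{\left(3,y{\left(-1,1 \right)} \right)},5 \right)} \right)} G = 4 \left(5 \left(4 + 5\right)\right)^{2} \cdot 50 = 4 \left(5 \cdot 9\right)^{2} \cdot 50 = 4 \cdot 45^{2} \cdot 50 = 4 \cdot 2025 \cdot 50 = 8100 \cdot 50 = 405000$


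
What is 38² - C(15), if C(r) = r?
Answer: 1429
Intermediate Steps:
38² - C(15) = 38² - 1*15 = 1444 - 15 = 1429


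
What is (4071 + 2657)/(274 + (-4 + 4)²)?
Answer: 3364/137 ≈ 24.555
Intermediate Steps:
(4071 + 2657)/(274 + (-4 + 4)²) = 6728/(274 + 0²) = 6728/(274 + 0) = 6728/274 = 6728*(1/274) = 3364/137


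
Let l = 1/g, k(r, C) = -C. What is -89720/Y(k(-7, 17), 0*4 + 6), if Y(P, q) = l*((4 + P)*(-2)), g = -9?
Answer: 403740/13 ≈ 31057.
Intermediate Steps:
l = -⅑ (l = 1/(-9) = -⅑ ≈ -0.11111)
Y(P, q) = 8/9 + 2*P/9 (Y(P, q) = -(4 + P)*(-2)/9 = -(-8 - 2*P)/9 = 8/9 + 2*P/9)
-89720/Y(k(-7, 17), 0*4 + 6) = -89720/(8/9 + 2*(-1*17)/9) = -89720/(8/9 + (2/9)*(-17)) = -89720/(8/9 - 34/9) = -89720/(-26/9) = -89720*(-9/26) = 403740/13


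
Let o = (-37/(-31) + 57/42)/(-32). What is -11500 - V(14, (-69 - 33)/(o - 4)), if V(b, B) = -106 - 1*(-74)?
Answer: -11468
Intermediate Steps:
o = -1107/13888 (o = (-37*(-1/31) + 57*(1/42))*(-1/32) = (37/31 + 19/14)*(-1/32) = (1107/434)*(-1/32) = -1107/13888 ≈ -0.079709)
V(b, B) = -32 (V(b, B) = -106 + 74 = -32)
-11500 - V(14, (-69 - 33)/(o - 4)) = -11500 - 1*(-32) = -11500 + 32 = -11468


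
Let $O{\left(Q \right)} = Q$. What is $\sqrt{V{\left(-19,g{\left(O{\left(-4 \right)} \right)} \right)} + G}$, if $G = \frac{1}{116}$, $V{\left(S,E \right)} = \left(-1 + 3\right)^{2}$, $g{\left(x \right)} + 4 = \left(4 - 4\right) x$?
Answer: $\frac{\sqrt{13485}}{58} \approx 2.0022$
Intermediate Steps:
$g{\left(x \right)} = -4$ ($g{\left(x \right)} = -4 + \left(4 - 4\right) x = -4 + 0 x = -4 + 0 = -4$)
$V{\left(S,E \right)} = 4$ ($V{\left(S,E \right)} = 2^{2} = 4$)
$G = \frac{1}{116} \approx 0.0086207$
$\sqrt{V{\left(-19,g{\left(O{\left(-4 \right)} \right)} \right)} + G} = \sqrt{4 + \frac{1}{116}} = \sqrt{\frac{465}{116}} = \frac{\sqrt{13485}}{58}$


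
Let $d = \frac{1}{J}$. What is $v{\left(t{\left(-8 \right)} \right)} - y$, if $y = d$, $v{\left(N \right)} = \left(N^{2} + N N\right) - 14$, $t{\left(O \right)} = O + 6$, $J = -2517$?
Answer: $- \frac{15101}{2517} \approx -5.9996$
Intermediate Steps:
$t{\left(O \right)} = 6 + O$
$v{\left(N \right)} = -14 + 2 N^{2}$ ($v{\left(N \right)} = \left(N^{2} + N^{2}\right) - 14 = 2 N^{2} - 14 = -14 + 2 N^{2}$)
$d = - \frac{1}{2517}$ ($d = \frac{1}{-2517} = - \frac{1}{2517} \approx -0.0003973$)
$y = - \frac{1}{2517} \approx -0.0003973$
$v{\left(t{\left(-8 \right)} \right)} - y = \left(-14 + 2 \left(6 - 8\right)^{2}\right) - - \frac{1}{2517} = \left(-14 + 2 \left(-2\right)^{2}\right) + \frac{1}{2517} = \left(-14 + 2 \cdot 4\right) + \frac{1}{2517} = \left(-14 + 8\right) + \frac{1}{2517} = -6 + \frac{1}{2517} = - \frac{15101}{2517}$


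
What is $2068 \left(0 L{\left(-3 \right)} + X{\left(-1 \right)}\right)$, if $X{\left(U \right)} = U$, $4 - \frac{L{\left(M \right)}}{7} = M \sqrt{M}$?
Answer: $-2068$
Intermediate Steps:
$L{\left(M \right)} = 28 - 7 M^{\frac{3}{2}}$ ($L{\left(M \right)} = 28 - 7 M \sqrt{M} = 28 - 7 M^{\frac{3}{2}}$)
$2068 \left(0 L{\left(-3 \right)} + X{\left(-1 \right)}\right) = 2068 \left(0 \left(28 - 7 \left(-3\right)^{\frac{3}{2}}\right) - 1\right) = 2068 \left(0 \left(28 - 7 \left(- 3 i \sqrt{3}\right)\right) - 1\right) = 2068 \left(0 \left(28 + 21 i \sqrt{3}\right) - 1\right) = 2068 \left(0 - 1\right) = 2068 \left(-1\right) = -2068$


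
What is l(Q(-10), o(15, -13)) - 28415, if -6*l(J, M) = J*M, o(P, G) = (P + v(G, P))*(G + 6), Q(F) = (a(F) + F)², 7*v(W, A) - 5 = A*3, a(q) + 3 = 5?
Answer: -80285/3 ≈ -26762.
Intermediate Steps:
a(q) = 2 (a(q) = -3 + 5 = 2)
v(W, A) = 5/7 + 3*A/7 (v(W, A) = 5/7 + (A*3)/7 = 5/7 + (3*A)/7 = 5/7 + 3*A/7)
Q(F) = (2 + F)²
o(P, G) = (6 + G)*(5/7 + 10*P/7) (o(P, G) = (P + (5/7 + 3*P/7))*(G + 6) = (5/7 + 10*P/7)*(6 + G) = (6 + G)*(5/7 + 10*P/7))
l(J, M) = -J*M/6
l(Q(-10), o(15, -13)) - 28415 = -(2 - 10)²*(30/7 + (5/7)*(-13) + (60/7)*15 + (10/7)*(-13)*15)/6 - 28415 = -⅙*(-8)²*(30/7 - 65/7 + 900/7 - 1950/7) - 28415 = -⅙*64*(-155) - 28415 = 4960/3 - 28415 = -80285/3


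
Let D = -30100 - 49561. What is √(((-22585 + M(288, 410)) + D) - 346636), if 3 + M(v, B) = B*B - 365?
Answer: 5*I*√11246 ≈ 530.24*I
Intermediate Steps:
M(v, B) = -368 + B² (M(v, B) = -3 + (B*B - 365) = -3 + (B² - 365) = -3 + (-365 + B²) = -368 + B²)
D = -79661
√(((-22585 + M(288, 410)) + D) - 346636) = √(((-22585 + (-368 + 410²)) - 79661) - 346636) = √(((-22585 + (-368 + 168100)) - 79661) - 346636) = √(((-22585 + 167732) - 79661) - 346636) = √((145147 - 79661) - 346636) = √(65486 - 346636) = √(-281150) = 5*I*√11246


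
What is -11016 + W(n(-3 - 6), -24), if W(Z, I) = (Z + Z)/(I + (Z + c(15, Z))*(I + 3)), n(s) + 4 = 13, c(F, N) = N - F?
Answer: -319470/29 ≈ -11016.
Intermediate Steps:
n(s) = 9 (n(s) = -4 + 13 = 9)
W(Z, I) = 2*Z/(I + (-15 + 2*Z)*(3 + I)) (W(Z, I) = (Z + Z)/(I + (Z + (Z - 1*15))*(I + 3)) = (2*Z)/(I + (Z + (Z - 15))*(3 + I)) = (2*Z)/(I + (Z + (-15 + Z))*(3 + I)) = (2*Z)/(I + (-15 + 2*Z)*(3 + I)) = 2*Z/(I + (-15 + 2*Z)*(3 + I)))
-11016 + W(n(-3 - 6), -24) = -11016 + 2*9/(-45 - 14*(-24) + 6*9 + 2*(-24)*9) = -11016 + 2*9/(-45 + 336 + 54 - 432) = -11016 + 2*9/(-87) = -11016 + 2*9*(-1/87) = -11016 - 6/29 = -319470/29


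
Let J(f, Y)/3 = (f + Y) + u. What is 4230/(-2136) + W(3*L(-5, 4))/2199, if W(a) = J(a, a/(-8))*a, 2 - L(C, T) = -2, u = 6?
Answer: -446277/260948 ≈ -1.7102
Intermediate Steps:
L(C, T) = 4 (L(C, T) = 2 - 1*(-2) = 2 + 2 = 4)
J(f, Y) = 18 + 3*Y + 3*f (J(f, Y) = 3*((f + Y) + 6) = 3*((Y + f) + 6) = 3*(6 + Y + f) = 18 + 3*Y + 3*f)
W(a) = a*(18 + 21*a/8) (W(a) = (18 + 3*(a/(-8)) + 3*a)*a = (18 + 3*(a*(-⅛)) + 3*a)*a = (18 + 3*(-a/8) + 3*a)*a = (18 - 3*a/8 + 3*a)*a = (18 + 21*a/8)*a = a*(18 + 21*a/8))
4230/(-2136) + W(3*L(-5, 4))/2199 = 4230/(-2136) + (3*(3*4)*(48 + 7*(3*4))/8)/2199 = 4230*(-1/2136) + ((3/8)*12*(48 + 7*12))*(1/2199) = -705/356 + ((3/8)*12*(48 + 84))*(1/2199) = -705/356 + ((3/8)*12*132)*(1/2199) = -705/356 + 594*(1/2199) = -705/356 + 198/733 = -446277/260948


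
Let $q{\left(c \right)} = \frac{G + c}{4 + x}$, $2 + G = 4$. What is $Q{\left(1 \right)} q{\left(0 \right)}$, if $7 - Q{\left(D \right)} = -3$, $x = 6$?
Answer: $2$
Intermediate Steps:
$G = 2$ ($G = -2 + 4 = 2$)
$Q{\left(D \right)} = 10$ ($Q{\left(D \right)} = 7 - -3 = 7 + 3 = 10$)
$q{\left(c \right)} = \frac{1}{5} + \frac{c}{10}$ ($q{\left(c \right)} = \frac{2 + c}{4 + 6} = \frac{2 + c}{10} = \left(2 + c\right) \frac{1}{10} = \frac{1}{5} + \frac{c}{10}$)
$Q{\left(1 \right)} q{\left(0 \right)} = 10 \left(\frac{1}{5} + \frac{1}{10} \cdot 0\right) = 10 \left(\frac{1}{5} + 0\right) = 10 \cdot \frac{1}{5} = 2$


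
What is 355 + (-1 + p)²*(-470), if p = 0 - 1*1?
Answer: -1525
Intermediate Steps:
p = -1 (p = 0 - 1 = -1)
355 + (-1 + p)²*(-470) = 355 + (-1 - 1)²*(-470) = 355 + (-2)²*(-470) = 355 + 4*(-470) = 355 - 1880 = -1525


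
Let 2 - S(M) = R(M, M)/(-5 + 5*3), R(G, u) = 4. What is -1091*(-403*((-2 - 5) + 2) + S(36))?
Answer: -11000553/5 ≈ -2.2001e+6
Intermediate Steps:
S(M) = 8/5 (S(M) = 2 - 4/(-5 + 5*3) = 2 - 4/(-5 + 15) = 2 - 4/10 = 2 - 1*⅖ = 2 - ⅖ = 8/5)
-1091*(-403*((-2 - 5) + 2) + S(36)) = -1091*(-403*((-2 - 5) + 2) + 8/5) = -1091*(-403*(-7 + 2) + 8/5) = -1091*(-403*(-5) + 8/5) = -1091*(2015 + 8/5) = -1091*10083/5 = -11000553/5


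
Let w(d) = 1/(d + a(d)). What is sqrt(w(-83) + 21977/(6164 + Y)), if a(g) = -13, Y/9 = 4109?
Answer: sqrt(534992908890)/1035480 ≈ 0.70637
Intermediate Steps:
Y = 36981 (Y = 9*4109 = 36981)
w(d) = 1/(-13 + d) (w(d) = 1/(d - 13) = 1/(-13 + d))
sqrt(w(-83) + 21977/(6164 + Y)) = sqrt(1/(-13 - 83) + 21977/(6164 + 36981)) = sqrt(1/(-96) + 21977/43145) = sqrt(-1/96 + 21977*(1/43145)) = sqrt(-1/96 + 21977/43145) = sqrt(2066647/4141920) = sqrt(534992908890)/1035480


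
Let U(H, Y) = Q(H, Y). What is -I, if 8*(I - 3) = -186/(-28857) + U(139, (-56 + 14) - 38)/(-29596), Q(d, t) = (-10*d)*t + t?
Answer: -720673231/284683924 ≈ -2.5315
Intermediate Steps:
Q(d, t) = t - 10*d*t (Q(d, t) = -10*d*t + t = t - 10*d*t)
U(H, Y) = Y*(1 - 10*H)
I = 720673231/284683924 (I = 3 + (-186/(-28857) + (((-56 + 14) - 38)*(1 - 10*139))/(-29596))/8 = 3 + (-186*(-1/28857) + ((-42 - 38)*(1 - 1390))*(-1/29596))/8 = 3 + (62/9619 - 80*(-1389)*(-1/29596))/8 = 3 + (62/9619 + 111120*(-1/29596))/8 = 3 + (62/9619 - 27780/7399)/8 = 3 + (⅛)*(-266757082/71170981) = 3 - 133378541/284683924 = 720673231/284683924 ≈ 2.5315)
-I = -1*720673231/284683924 = -720673231/284683924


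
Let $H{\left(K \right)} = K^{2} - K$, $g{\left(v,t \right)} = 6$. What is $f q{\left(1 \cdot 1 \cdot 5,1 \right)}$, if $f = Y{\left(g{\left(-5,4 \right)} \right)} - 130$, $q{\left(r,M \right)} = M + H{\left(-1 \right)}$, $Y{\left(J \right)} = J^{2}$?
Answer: $-282$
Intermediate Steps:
$q{\left(r,M \right)} = 2 + M$ ($q{\left(r,M \right)} = M - \left(-1 - 1\right) = M - -2 = M + 2 = 2 + M$)
$f = -94$ ($f = 6^{2} - 130 = 36 - 130 = -94$)
$f q{\left(1 \cdot 1 \cdot 5,1 \right)} = - 94 \left(2 + 1\right) = \left(-94\right) 3 = -282$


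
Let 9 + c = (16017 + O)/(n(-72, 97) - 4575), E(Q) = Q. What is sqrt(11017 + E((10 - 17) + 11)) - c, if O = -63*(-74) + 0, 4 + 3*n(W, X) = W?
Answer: 186246/13801 + sqrt(11021) ≈ 118.48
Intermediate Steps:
n(W, X) = -4/3 + W/3
O = 4662 (O = 4662 + 0 = 4662)
c = -186246/13801 (c = -9 + (16017 + 4662)/((-4/3 + (1/3)*(-72)) - 4575) = -9 + 20679/((-4/3 - 24) - 4575) = -9 + 20679/(-76/3 - 4575) = -9 + 20679/(-13801/3) = -9 + 20679*(-3/13801) = -9 - 62037/13801 = -186246/13801 ≈ -13.495)
sqrt(11017 + E((10 - 17) + 11)) - c = sqrt(11017 + ((10 - 17) + 11)) - 1*(-186246/13801) = sqrt(11017 + (-7 + 11)) + 186246/13801 = sqrt(11017 + 4) + 186246/13801 = sqrt(11021) + 186246/13801 = 186246/13801 + sqrt(11021)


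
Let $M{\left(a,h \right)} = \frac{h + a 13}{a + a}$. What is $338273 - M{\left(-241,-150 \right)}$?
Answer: $\frac{163044303}{482} \approx 3.3827 \cdot 10^{5}$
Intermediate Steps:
$M{\left(a,h \right)} = \frac{h + 13 a}{2 a}$
$338273 - M{\left(-241,-150 \right)} = 338273 - \frac{-150 + 13 \left(-241\right)}{2 \left(-241\right)} = 338273 - \frac{1}{2} \left(- \frac{1}{241}\right) \left(-150 - 3133\right) = 338273 - \frac{1}{2} \left(- \frac{1}{241}\right) \left(-3283\right) = 338273 - \frac{3283}{482} = \frac{163044303}{482}$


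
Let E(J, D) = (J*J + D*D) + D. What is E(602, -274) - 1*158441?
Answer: 278765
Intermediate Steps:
E(J, D) = D + D² + J² (E(J, D) = (J² + D²) + D = (D² + J²) + D = D + D² + J²)
E(602, -274) - 1*158441 = (-274 + (-274)² + 602²) - 1*158441 = (-274 + 75076 + 362404) - 158441 = 437206 - 158441 = 278765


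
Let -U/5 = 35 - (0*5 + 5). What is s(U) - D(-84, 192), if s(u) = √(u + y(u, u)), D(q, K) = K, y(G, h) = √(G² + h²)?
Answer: -192 + 5*√(-6 + 6*√2) ≈ -184.12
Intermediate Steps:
U = -150 (U = -5*(35 - (0*5 + 5)) = -5*(35 - (0 + 5)) = -5*(35 - 1*5) = -5*(35 - 5) = -5*30 = -150)
s(u) = √(u + √2*√(u²)) (s(u) = √(u + √(u² + u²)) = √(u + √(2*u²)) = √(u + √2*√(u²)))
s(U) - D(-84, 192) = √(-150 + √2*√((-150)²)) - 1*192 = √(-150 + √2*√22500) - 192 = √(-150 + √2*150) - 192 = √(-150 + 150*√2) - 192 = -192 + √(-150 + 150*√2)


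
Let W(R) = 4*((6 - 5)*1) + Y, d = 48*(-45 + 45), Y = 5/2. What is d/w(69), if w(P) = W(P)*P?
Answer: 0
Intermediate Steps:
Y = 5/2 (Y = 5*(1/2) = 5/2 ≈ 2.5000)
d = 0 (d = 48*0 = 0)
W(R) = 13/2 (W(R) = 4*((6 - 5)*1) + 5/2 = 4*(1*1) + 5/2 = 4*1 + 5/2 = 4 + 5/2 = 13/2)
w(P) = 13*P/2
d/w(69) = 0/(((13/2)*69)) = 0/(897/2) = 0*(2/897) = 0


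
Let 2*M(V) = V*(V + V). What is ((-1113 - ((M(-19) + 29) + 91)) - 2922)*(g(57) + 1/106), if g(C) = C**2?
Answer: -777643910/53 ≈ -1.4673e+7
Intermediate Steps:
M(V) = V**2 (M(V) = (V*(V + V))/2 = (V*(2*V))/2 = (2*V**2)/2 = V**2)
((-1113 - ((M(-19) + 29) + 91)) - 2922)*(g(57) + 1/106) = ((-1113 - (((-19)**2 + 29) + 91)) - 2922)*(57**2 + 1/106) = ((-1113 - ((361 + 29) + 91)) - 2922)*(3249 + 1/106) = ((-1113 - (390 + 91)) - 2922)*(344395/106) = ((-1113 - 1*481) - 2922)*(344395/106) = ((-1113 - 481) - 2922)*(344395/106) = (-1594 - 2922)*(344395/106) = -4516*344395/106 = -777643910/53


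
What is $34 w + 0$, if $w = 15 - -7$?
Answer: $748$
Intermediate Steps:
$w = 22$ ($w = 15 + 7 = 22$)
$34 w + 0 = 34 \cdot 22 + 0 = 748 + 0 = 748$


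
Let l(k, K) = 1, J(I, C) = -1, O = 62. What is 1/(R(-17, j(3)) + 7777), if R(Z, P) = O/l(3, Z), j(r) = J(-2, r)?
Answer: 1/7839 ≈ 0.00012757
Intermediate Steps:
j(r) = -1
R(Z, P) = 62 (R(Z, P) = 62/1 = 62*1 = 62)
1/(R(-17, j(3)) + 7777) = 1/(62 + 7777) = 1/7839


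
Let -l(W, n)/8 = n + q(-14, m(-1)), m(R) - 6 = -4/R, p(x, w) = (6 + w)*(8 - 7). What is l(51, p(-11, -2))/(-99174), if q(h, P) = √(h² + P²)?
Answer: 16/49587 + 8*√74/49587 ≈ 0.0017105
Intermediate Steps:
p(x, w) = 6 + w (p(x, w) = (6 + w)*1 = 6 + w)
m(R) = 6 - 4/R
q(h, P) = √(P² + h²)
l(W, n) = -16*√74 - 8*n (l(W, n) = -8*(n + √((6 - 4/(-1))² + (-14)²)) = -8*(n + √((6 - 4*(-1))² + 196)) = -8*(n + √((6 + 4)² + 196)) = -8*(n + √(10² + 196)) = -8*(n + √(100 + 196)) = -8*(n + √296) = -8*(n + 2*√74) = -16*√74 - 8*n)
l(51, p(-11, -2))/(-99174) = (-16*√74 - 8*(6 - 2))/(-99174) = (-16*√74 - 8*4)*(-1/99174) = (-16*√74 - 32)*(-1/99174) = (-32 - 16*√74)*(-1/99174) = 16/49587 + 8*√74/49587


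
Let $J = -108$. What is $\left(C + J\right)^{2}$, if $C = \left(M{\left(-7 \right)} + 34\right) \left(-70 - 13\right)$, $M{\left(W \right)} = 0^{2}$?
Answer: $8584900$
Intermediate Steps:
$M{\left(W \right)} = 0$
$C = -2822$ ($C = \left(0 + 34\right) \left(-70 - 13\right) = 34 \left(-83\right) = -2822$)
$\left(C + J\right)^{2} = \left(-2822 - 108\right)^{2} = \left(-2930\right)^{2} = 8584900$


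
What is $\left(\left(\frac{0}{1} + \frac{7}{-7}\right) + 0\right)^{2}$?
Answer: $1$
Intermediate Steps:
$\left(\left(\frac{0}{1} + \frac{7}{-7}\right) + 0\right)^{2} = \left(\left(0 \cdot 1 + 7 \left(- \frac{1}{7}\right)\right) + 0\right)^{2} = \left(\left(0 - 1\right) + 0\right)^{2} = \left(-1 + 0\right)^{2} = \left(-1\right)^{2} = 1$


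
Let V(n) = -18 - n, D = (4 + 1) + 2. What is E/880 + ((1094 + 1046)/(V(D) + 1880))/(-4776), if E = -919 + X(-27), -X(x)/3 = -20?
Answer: -190304413/194908560 ≈ -0.97638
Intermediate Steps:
X(x) = 60 (X(x) = -3*(-20) = 60)
D = 7 (D = 5 + 2 = 7)
E = -859 (E = -919 + 60 = -859)
E/880 + ((1094 + 1046)/(V(D) + 1880))/(-4776) = -859/880 + ((1094 + 1046)/((-18 - 1*7) + 1880))/(-4776) = -859*1/880 + (2140/((-18 - 7) + 1880))*(-1/4776) = -859/880 + (2140/(-25 + 1880))*(-1/4776) = -859/880 + (2140/1855)*(-1/4776) = -859/880 + (2140*(1/1855))*(-1/4776) = -859/880 + (428/371)*(-1/4776) = -859/880 - 107/442974 = -190304413/194908560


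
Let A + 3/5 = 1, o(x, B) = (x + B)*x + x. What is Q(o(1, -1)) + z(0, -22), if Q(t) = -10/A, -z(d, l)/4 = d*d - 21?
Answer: 59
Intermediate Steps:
z(d, l) = 84 - 4*d² (z(d, l) = -4*(d*d - 21) = -4*(d² - 21) = -4*(-21 + d²) = 84 - 4*d²)
o(x, B) = x + x*(B + x) (o(x, B) = (B + x)*x + x = x*(B + x) + x = x + x*(B + x))
A = ⅖ (A = -⅗ + 1 = ⅖ ≈ 0.40000)
Q(t) = -25 (Q(t) = -10/⅖ = -10*5/2 = -25)
Q(o(1, -1)) + z(0, -22) = -25 + (84 - 4*0²) = -25 + (84 - 4*0) = -25 + (84 + 0) = -25 + 84 = 59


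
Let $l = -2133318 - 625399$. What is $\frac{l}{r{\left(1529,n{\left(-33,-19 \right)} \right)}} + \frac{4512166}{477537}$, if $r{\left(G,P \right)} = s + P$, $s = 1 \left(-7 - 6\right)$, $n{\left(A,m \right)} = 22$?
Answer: $- \frac{439116276845}{1432611} \approx -3.0651 \cdot 10^{5}$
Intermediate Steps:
$l = -2758717$ ($l = -2133318 - 625399 = -2758717$)
$s = -13$ ($s = 1 \left(-13\right) = -13$)
$r{\left(G,P \right)} = -13 + P$
$\frac{l}{r{\left(1529,n{\left(-33,-19 \right)} \right)}} + \frac{4512166}{477537} = - \frac{2758717}{-13 + 22} + \frac{4512166}{477537} = - \frac{2758717}{9} + 4512166 \cdot \frac{1}{477537} = \left(-2758717\right) \frac{1}{9} + \frac{4512166}{477537} = - \frac{2758717}{9} + \frac{4512166}{477537} = - \frac{439116276845}{1432611}$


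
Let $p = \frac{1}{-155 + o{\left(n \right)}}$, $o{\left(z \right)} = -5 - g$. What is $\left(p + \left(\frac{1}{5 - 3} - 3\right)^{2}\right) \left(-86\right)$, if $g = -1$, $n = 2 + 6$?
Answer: $- \frac{170753}{318} \approx -536.96$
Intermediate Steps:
$n = 8$
$o{\left(z \right)} = -4$ ($o{\left(z \right)} = -5 - -1 = -5 + 1 = -4$)
$p = - \frac{1}{159}$ ($p = \frac{1}{-155 - 4} = \frac{1}{-159} = - \frac{1}{159} \approx -0.0062893$)
$\left(p + \left(\frac{1}{5 - 3} - 3\right)^{2}\right) \left(-86\right) = \left(- \frac{1}{159} + \left(\frac{1}{5 - 3} - 3\right)^{2}\right) \left(-86\right) = \left(- \frac{1}{159} + \left(\frac{1}{2} - 3\right)^{2}\right) \left(-86\right) = \left(- \frac{1}{159} + \left(- \frac{5}{2}\right)^{2}\right) \left(-86\right) = \left(- \frac{1}{159} + \frac{25}{4}\right) \left(-86\right) = \frac{3971}{636} \left(-86\right) = - \frac{170753}{318}$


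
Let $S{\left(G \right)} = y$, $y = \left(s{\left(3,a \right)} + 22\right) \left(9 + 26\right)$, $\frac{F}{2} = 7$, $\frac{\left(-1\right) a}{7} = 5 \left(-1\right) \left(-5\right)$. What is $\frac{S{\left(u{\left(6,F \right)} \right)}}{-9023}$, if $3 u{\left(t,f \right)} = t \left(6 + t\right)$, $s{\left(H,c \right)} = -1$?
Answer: $- \frac{105}{1289} \approx -0.081458$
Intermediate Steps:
$a = -175$ ($a = - 7 \cdot 5 \left(-1\right) \left(-5\right) = - 7 \left(\left(-5\right) \left(-5\right)\right) = \left(-7\right) 25 = -175$)
$F = 14$ ($F = 2 \cdot 7 = 14$)
$y = 735$ ($y = \left(-1 + 22\right) \left(9 + 26\right) = 21 \cdot 35 = 735$)
$u{\left(t,f \right)} = \frac{t \left(6 + t\right)}{3}$
$S{\left(G \right)} = 735$
$\frac{S{\left(u{\left(6,F \right)} \right)}}{-9023} = \frac{735}{-9023} = 735 \left(- \frac{1}{9023}\right) = - \frac{105}{1289}$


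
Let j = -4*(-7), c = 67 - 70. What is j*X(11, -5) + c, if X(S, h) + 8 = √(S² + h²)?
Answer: -227 + 28*√146 ≈ 111.33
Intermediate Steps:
X(S, h) = -8 + √(S² + h²)
c = -3
j = 28
j*X(11, -5) + c = 28*(-8 + √(11² + (-5)²)) - 3 = 28*(-8 + √(121 + 25)) - 3 = 28*(-8 + √146) - 3 = (-224 + 28*√146) - 3 = -227 + 28*√146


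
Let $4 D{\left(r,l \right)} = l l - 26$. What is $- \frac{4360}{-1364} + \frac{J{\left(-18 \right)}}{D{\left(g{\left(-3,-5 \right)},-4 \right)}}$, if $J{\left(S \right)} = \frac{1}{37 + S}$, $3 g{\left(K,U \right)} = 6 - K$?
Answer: $\frac{102868}{32395} \approx 3.1754$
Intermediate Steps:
$g{\left(K,U \right)} = 2 - \frac{K}{3}$ ($g{\left(K,U \right)} = \frac{6 - K}{3} = 2 - \frac{K}{3}$)
$D{\left(r,l \right)} = - \frac{13}{2} + \frac{l^{2}}{4}$ ($D{\left(r,l \right)} = \frac{l l - 26}{4} = \frac{l^{2} - 26}{4} = \frac{-26 + l^{2}}{4} = - \frac{13}{2} + \frac{l^{2}}{4}$)
$- \frac{4360}{-1364} + \frac{J{\left(-18 \right)}}{D{\left(g{\left(-3,-5 \right)},-4 \right)}} = - \frac{4360}{-1364} + \frac{1}{\left(37 - 18\right) \left(- \frac{13}{2} + \frac{\left(-4\right)^{2}}{4}\right)} = \left(-4360\right) \left(- \frac{1}{1364}\right) + \frac{1}{19 \left(- \frac{13}{2} + \frac{1}{4} \cdot 16\right)} = \frac{1090}{341} + \frac{1}{19 \left(- \frac{13}{2} + 4\right)} = \frac{1090}{341} + \frac{1}{19 \left(- \frac{5}{2}\right)} = \frac{1090}{341} + \frac{1}{19} \left(- \frac{2}{5}\right) = \frac{1090}{341} - \frac{2}{95} = \frac{102868}{32395}$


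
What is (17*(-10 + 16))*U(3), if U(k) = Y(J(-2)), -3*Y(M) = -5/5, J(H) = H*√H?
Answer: 34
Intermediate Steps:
J(H) = H^(3/2)
Y(M) = ⅓ (Y(M) = -(-5)/(3*5) = -⅓*(-1) = ⅓)
U(k) = ⅓
(17*(-10 + 16))*U(3) = (17*(-10 + 16))*(⅓) = (17*6)*(⅓) = 102*(⅓) = 34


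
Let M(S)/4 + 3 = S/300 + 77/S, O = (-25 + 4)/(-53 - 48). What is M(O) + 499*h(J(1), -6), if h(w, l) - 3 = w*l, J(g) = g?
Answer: -209554/7575 ≈ -27.664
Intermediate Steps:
h(w, l) = 3 + l*w (h(w, l) = 3 + w*l = 3 + l*w)
O = 21/101 (O = -21/(-101) = -21*(-1/101) = 21/101 ≈ 0.20792)
M(S) = -12 + 308/S + S/75 (M(S) = -12 + 4*(S/300 + 77/S) = -12 + 4*(77/S + S/300) = -12 + (308/S + S/75) = -12 + 308/S + S/75)
M(O) + 499*h(J(1), -6) = (-12 + 308/(21/101) + (1/75)*(21/101)) + 499*(3 - 6*1) = (-12 + 308*(101/21) + 7/2525) + 499*(3 - 6) = (-12 + 4444/3 + 7/2525) + 499*(-3) = 11130221/7575 - 1497 = -209554/7575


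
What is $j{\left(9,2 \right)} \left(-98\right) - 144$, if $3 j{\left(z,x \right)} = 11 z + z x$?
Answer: $-3966$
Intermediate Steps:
$j{\left(z,x \right)} = \frac{11 z}{3} + \frac{x z}{3}$ ($j{\left(z,x \right)} = \frac{11 z + z x}{3} = \frac{11 z + x z}{3} = \frac{11 z}{3} + \frac{x z}{3}$)
$j{\left(9,2 \right)} \left(-98\right) - 144 = \frac{1}{3} \cdot 9 \left(11 + 2\right) \left(-98\right) - 144 = \frac{1}{3} \cdot 9 \cdot 13 \left(-98\right) - 144 = 39 \left(-98\right) - 144 = -3822 - 144 = -3966$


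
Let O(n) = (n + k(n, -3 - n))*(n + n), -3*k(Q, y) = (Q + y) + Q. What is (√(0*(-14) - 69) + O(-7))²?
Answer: 23095/9 + 308*I*√69/3 ≈ 2566.1 + 852.81*I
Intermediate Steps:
k(Q, y) = -2*Q/3 - y/3 (k(Q, y) = -((Q + y) + Q)/3 = -(y + 2*Q)/3 = -2*Q/3 - y/3)
O(n) = 2*n*(1 + 2*n/3) (O(n) = (n + (-2*n/3 - (-3 - n)/3))*(n + n) = (n + (-2*n/3 + (1 + n/3)))*(2*n) = (n + (1 - n/3))*(2*n) = (1 + 2*n/3)*(2*n) = 2*n*(1 + 2*n/3))
(√(0*(-14) - 69) + O(-7))² = (√(0*(-14) - 69) + (⅔)*(-7)*(3 + 2*(-7)))² = (√(0 - 69) + (⅔)*(-7)*(3 - 14))² = (√(-69) + (⅔)*(-7)*(-11))² = (I*√69 + 154/3)² = (154/3 + I*√69)²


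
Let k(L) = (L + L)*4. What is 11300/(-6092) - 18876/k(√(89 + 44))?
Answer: -2825/1523 - 4719*√133/266 ≈ -206.45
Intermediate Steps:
k(L) = 8*L (k(L) = (2*L)*4 = 8*L)
11300/(-6092) - 18876/k(√(89 + 44)) = 11300/(-6092) - 18876*1/(8*√(89 + 44)) = 11300*(-1/6092) - 18876*√133/1064 = -2825/1523 - 4719*√133/266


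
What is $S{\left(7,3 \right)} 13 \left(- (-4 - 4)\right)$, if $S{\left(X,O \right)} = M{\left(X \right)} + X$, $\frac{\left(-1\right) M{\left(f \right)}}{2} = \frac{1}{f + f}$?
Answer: $\frac{4992}{7} \approx 713.14$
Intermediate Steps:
$M{\left(f \right)} = - \frac{1}{f}$ ($M{\left(f \right)} = - \frac{2}{f + f} = - \frac{2}{2 f} = - 2 \frac{1}{2 f} = - \frac{1}{f}$)
$S{\left(X,O \right)} = X - \frac{1}{X}$ ($S{\left(X,O \right)} = - \frac{1}{X} + X = X - \frac{1}{X}$)
$S{\left(7,3 \right)} 13 \left(- (-4 - 4)\right) = \left(7 - \frac{1}{7}\right) 13 \left(- (-4 - 4)\right) = \left(7 - \frac{1}{7}\right) 13 \left(\left(-1\right) \left(-8\right)\right) = \left(7 - \frac{1}{7}\right) 13 \cdot 8 = \frac{48}{7} \cdot 13 \cdot 8 = \frac{624}{7} \cdot 8 = \frac{4992}{7}$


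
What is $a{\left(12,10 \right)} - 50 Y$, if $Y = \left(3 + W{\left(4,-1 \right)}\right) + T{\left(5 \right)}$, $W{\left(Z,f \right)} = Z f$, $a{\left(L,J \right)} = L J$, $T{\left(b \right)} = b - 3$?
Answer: $70$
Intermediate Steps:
$T{\left(b \right)} = -3 + b$
$a{\left(L,J \right)} = J L$
$Y = 1$ ($Y = \left(3 + 4 \left(-1\right)\right) + \left(-3 + 5\right) = \left(3 - 4\right) + 2 = -1 + 2 = 1$)
$a{\left(12,10 \right)} - 50 Y = 10 \cdot 12 - 50 = 120 - 50 = 70$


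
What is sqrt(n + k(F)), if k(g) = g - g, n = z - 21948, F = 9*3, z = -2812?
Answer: 2*I*sqrt(6190) ≈ 157.35*I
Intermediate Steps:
F = 27
n = -24760 (n = -2812 - 21948 = -24760)
k(g) = 0
sqrt(n + k(F)) = sqrt(-24760 + 0) = sqrt(-24760) = 2*I*sqrt(6190)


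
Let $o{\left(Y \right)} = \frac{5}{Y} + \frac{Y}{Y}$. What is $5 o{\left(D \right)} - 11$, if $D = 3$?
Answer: $\frac{7}{3} \approx 2.3333$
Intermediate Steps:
$o{\left(Y \right)} = 1 + \frac{5}{Y}$ ($o{\left(Y \right)} = \frac{5}{Y} + 1 = 1 + \frac{5}{Y}$)
$5 o{\left(D \right)} - 11 = 5 \frac{5 + 3}{3} - 11 = 5 \cdot \frac{1}{3} \cdot 8 - 11 = 5 \cdot \frac{8}{3} - 11 = \frac{40}{3} - 11 = \frac{7}{3}$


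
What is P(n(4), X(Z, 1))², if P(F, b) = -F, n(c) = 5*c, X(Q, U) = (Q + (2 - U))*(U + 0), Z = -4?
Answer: 400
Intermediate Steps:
X(Q, U) = U*(2 + Q - U) (X(Q, U) = (2 + Q - U)*U = U*(2 + Q - U))
P(n(4), X(Z, 1))² = (-5*4)² = (-1*20)² = (-20)² = 400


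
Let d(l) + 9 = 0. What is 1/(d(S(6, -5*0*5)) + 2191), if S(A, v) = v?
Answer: 1/2182 ≈ 0.00045829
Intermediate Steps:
d(l) = -9 (d(l) = -9 + 0 = -9)
1/(d(S(6, -5*0*5)) + 2191) = 1/(-9 + 2191) = 1/2182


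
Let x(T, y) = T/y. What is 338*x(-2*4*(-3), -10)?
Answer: -4056/5 ≈ -811.20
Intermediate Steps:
338*x(-2*4*(-3), -10) = 338*((-2*4*(-3))/(-10)) = 338*(-8*(-3)*(-1/10)) = 338*(24*(-1/10)) = 338*(-12/5) = -4056/5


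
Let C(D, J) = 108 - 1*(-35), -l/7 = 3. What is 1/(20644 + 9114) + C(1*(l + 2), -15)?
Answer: 4255395/29758 ≈ 143.00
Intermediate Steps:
l = -21 (l = -7*3 = -21)
C(D, J) = 143 (C(D, J) = 108 + 35 = 143)
1/(20644 + 9114) + C(1*(l + 2), -15) = 1/(20644 + 9114) + 143 = 1/29758 + 143 = 4255395/29758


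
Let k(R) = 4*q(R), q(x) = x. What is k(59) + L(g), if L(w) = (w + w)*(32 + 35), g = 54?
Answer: 7472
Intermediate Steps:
k(R) = 4*R
L(w) = 134*w (L(w) = (2*w)*67 = 134*w)
k(59) + L(g) = 4*59 + 134*54 = 236 + 7236 = 7472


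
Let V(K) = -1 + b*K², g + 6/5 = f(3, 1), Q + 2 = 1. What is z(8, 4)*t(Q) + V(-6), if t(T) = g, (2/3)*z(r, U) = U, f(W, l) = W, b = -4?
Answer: -671/5 ≈ -134.20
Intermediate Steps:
Q = -1 (Q = -2 + 1 = -1)
z(r, U) = 3*U/2
g = 9/5 (g = -6/5 + 3 = 9/5 ≈ 1.8000)
t(T) = 9/5
V(K) = -1 - 4*K²
z(8, 4)*t(Q) + V(-6) = ((3/2)*4)*(9/5) + (-1 - 4*(-6)²) = 6*(9/5) + (-1 - 4*36) = 54/5 + (-1 - 144) = 54/5 - 145 = -671/5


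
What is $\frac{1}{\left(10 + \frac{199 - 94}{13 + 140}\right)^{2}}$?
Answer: $\frac{2601}{297025} \approx 0.0087568$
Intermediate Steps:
$\frac{1}{\left(10 + \frac{199 - 94}{13 + 140}\right)^{2}} = \frac{1}{\left(10 + \frac{105}{153}\right)^{2}} = \frac{1}{\left(10 + 105 \cdot \frac{1}{153}\right)^{2}} = \frac{1}{\left(10 + \frac{35}{51}\right)^{2}} = \frac{1}{\left(\frac{545}{51}\right)^{2}} = \frac{1}{\frac{297025}{2601}} = \frac{2601}{297025}$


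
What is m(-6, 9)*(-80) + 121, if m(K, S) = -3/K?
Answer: 81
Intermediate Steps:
m(-6, 9)*(-80) + 121 = -3/(-6)*(-80) + 121 = -3*(-⅙)*(-80) + 121 = (½)*(-80) + 121 = -40 + 121 = 81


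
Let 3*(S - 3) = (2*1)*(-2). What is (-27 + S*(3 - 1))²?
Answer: 5041/9 ≈ 560.11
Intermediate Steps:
S = 5/3 (S = 3 + ((2*1)*(-2))/3 = 3 + (2*(-2))/3 = 3 + (⅓)*(-4) = 3 - 4/3 = 5/3 ≈ 1.6667)
(-27 + S*(3 - 1))² = (-27 + 5*(3 - 1)/3)² = (-27 + (5/3)*2)² = (-27 + 10/3)² = (-71/3)² = 5041/9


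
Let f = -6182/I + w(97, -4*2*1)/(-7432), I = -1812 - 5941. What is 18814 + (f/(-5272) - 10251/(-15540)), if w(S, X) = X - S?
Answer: 7401453550478719681/393387589663040 ≈ 18815.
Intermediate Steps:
I = -7753
f = 46758689/57620296 (f = -6182/(-7753) + (-4*2*1 - 1*97)/(-7432) = -6182*(-1/7753) + (-8*1 - 97)*(-1/7432) = 6182/7753 + (-8 - 97)*(-1/7432) = 6182/7753 - 105*(-1/7432) = 6182/7753 + 105/7432 = 46758689/57620296 ≈ 0.81150)
18814 + (f/(-5272) - 10251/(-15540)) = 18814 + ((46758689/57620296)/(-5272) - 10251/(-15540)) = 18814 + ((46758689/57620296)*(-1/5272) - 10251*(-1/15540)) = 18814 + (-46758689/303774200512 + 3417/5180) = 18814 + 259438558285121/393387589663040 = 7401453550478719681/393387589663040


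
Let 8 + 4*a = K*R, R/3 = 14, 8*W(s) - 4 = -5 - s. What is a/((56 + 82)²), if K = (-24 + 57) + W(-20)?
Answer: 257/13248 ≈ 0.019399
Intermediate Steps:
W(s) = -⅛ - s/8 (W(s) = ½ + (-5 - s)/8 = ½ + (-5/8 - s/8) = -⅛ - s/8)
K = 283/8 (K = (-24 + 57) + (-⅛ - ⅛*(-20)) = 33 + (-⅛ + 5/2) = 33 + 19/8 = 283/8 ≈ 35.375)
R = 42 (R = 3*14 = 42)
a = 5911/16 (a = -2 + ((283/8)*42)/4 = -2 + (¼)*(5943/4) = -2 + 5943/16 = 5911/16 ≈ 369.44)
a/((56 + 82)²) = 5911/(16*((56 + 82)²)) = 5911/(16*(138²)) = (5911/16)/19044 = (5911/16)*(1/19044) = 257/13248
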